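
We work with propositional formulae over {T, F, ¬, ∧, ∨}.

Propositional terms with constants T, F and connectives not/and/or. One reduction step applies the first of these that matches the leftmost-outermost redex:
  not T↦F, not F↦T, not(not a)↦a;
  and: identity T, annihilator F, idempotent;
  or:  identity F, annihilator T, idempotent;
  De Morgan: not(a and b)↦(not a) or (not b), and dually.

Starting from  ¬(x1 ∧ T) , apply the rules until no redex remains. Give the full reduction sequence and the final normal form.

Answer: normal form = ¬x1  (in 3 steps)

Derivation:
  start: ¬(x1 ∧ T)
  [1] ¬x1 ∨ ¬T
  [2] ¬x1 ∨ F
  [3] ¬x1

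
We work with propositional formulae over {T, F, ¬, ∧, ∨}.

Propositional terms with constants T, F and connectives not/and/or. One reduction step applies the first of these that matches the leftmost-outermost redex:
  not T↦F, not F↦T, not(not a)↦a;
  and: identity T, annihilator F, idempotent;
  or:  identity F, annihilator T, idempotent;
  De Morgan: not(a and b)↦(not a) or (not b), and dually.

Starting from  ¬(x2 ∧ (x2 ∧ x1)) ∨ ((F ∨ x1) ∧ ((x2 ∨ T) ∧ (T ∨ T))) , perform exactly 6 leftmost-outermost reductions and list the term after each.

Answer: after 6 steps: (¬x2 ∨ (¬x2 ∨ ¬x1)) ∨ (x1 ∧ T)

Reduction:
  start: ¬(x2 ∧ (x2 ∧ x1)) ∨ ((F ∨ x1) ∧ ((x2 ∨ T) ∧ (T ∨ T)))
  [1] (¬x2 ∨ ¬(x2 ∧ x1)) ∨ ((F ∨ x1) ∧ ((x2 ∨ T) ∧ (T ∨ T)))
  [2] (¬x2 ∨ (¬x2 ∨ ¬x1)) ∨ ((F ∨ x1) ∧ ((x2 ∨ T) ∧ (T ∨ T)))
  [3] (¬x2 ∨ (¬x2 ∨ ¬x1)) ∨ (x1 ∧ ((x2 ∨ T) ∧ (T ∨ T)))
  [4] (¬x2 ∨ (¬x2 ∨ ¬x1)) ∨ (x1 ∧ (T ∧ (T ∨ T)))
  [5] (¬x2 ∨ (¬x2 ∨ ¬x1)) ∨ (x1 ∧ (T ∨ T))
  [6] (¬x2 ∨ (¬x2 ∨ ¬x1)) ∨ (x1 ∧ T)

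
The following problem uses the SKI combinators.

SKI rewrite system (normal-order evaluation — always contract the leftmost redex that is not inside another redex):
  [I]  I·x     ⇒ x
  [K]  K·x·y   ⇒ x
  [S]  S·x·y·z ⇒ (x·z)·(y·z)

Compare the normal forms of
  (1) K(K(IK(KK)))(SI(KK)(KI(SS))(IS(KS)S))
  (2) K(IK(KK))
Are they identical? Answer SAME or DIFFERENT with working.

Term A:
  start: K(K(IK(KK)))(SI(KK)(KI(SS))(IS(KS)S))
  [1] K(IK(KK))
  [2] K(K(KK))

Term B:
  start: K(IK(KK))
  [1] K(K(KK))

Answer: SAME — A ⇓ K(K(KK)), B ⇓ K(K(KK))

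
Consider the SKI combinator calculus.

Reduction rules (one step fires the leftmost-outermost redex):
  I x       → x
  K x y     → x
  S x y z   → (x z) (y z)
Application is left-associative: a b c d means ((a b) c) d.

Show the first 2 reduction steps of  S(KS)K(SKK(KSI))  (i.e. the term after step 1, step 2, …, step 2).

  start: S(KS)K(SKK(KSI))
  step 1: KS(SKK(KSI))(K(SKK(KSI)))
  step 2: S(K(SKK(KSI)))

Answer: after 2 steps: S(K(SKK(KSI)))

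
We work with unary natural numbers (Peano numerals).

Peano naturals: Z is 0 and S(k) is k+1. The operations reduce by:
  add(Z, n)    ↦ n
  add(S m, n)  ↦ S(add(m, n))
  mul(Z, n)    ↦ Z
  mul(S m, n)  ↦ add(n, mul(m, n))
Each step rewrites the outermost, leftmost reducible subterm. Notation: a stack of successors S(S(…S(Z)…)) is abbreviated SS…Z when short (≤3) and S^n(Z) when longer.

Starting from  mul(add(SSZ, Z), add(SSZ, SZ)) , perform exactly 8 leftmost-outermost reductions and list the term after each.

Answer: after 8 steps: S(S(S(add(Z, mul(add(SZ, Z), add(SSZ, SZ))))))

Working:
  start: mul(add(SSZ, Z), add(SSZ, SZ))
  →1  mul(S(add(SZ, Z)), add(SSZ, SZ))
  →2  add(add(SSZ, SZ), mul(add(SZ, Z), add(SSZ, SZ)))
  →3  add(S(add(SZ, SZ)), mul(add(SZ, Z), add(SSZ, SZ)))
  →4  S(add(add(SZ, SZ), mul(add(SZ, Z), add(SSZ, SZ))))
  →5  S(add(S(add(Z, SZ)), mul(add(SZ, Z), add(SSZ, SZ))))
  →6  S(S(add(add(Z, SZ), mul(add(SZ, Z), add(SSZ, SZ)))))
  →7  S(S(add(SZ, mul(add(SZ, Z), add(SSZ, SZ)))))
  →8  S(S(S(add(Z, mul(add(SZ, Z), add(SSZ, SZ))))))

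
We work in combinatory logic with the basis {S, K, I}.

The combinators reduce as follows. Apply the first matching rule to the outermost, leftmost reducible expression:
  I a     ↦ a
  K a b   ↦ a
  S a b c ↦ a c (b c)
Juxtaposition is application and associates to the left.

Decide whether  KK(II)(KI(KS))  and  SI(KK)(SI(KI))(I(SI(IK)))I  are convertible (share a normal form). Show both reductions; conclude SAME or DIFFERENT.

Term A:
  start: KK(II)(KI(KS))
  [1] K(KI(KS))
  [2] KI

Term B:
  start: SI(KK)(SI(KI))(I(SI(IK)))I
  [1] I(SI(KI))(KK(SI(KI)))(I(SI(IK)))I
  [2] SI(KI)(KK(SI(KI)))(I(SI(IK)))I
  [3] I(KK(SI(KI)))(KI(KK(SI(KI))))(I(SI(IK)))I
  [4] KK(SI(KI))(KI(KK(SI(KI))))(I(SI(IK)))I
  [5] K(KI(KK(SI(KI))))(I(SI(IK)))I
  [6] KI(KK(SI(KI)))I
  [7] II
  [8] I

Answer: DIFFERENT — A ⇓ KI, B ⇓ I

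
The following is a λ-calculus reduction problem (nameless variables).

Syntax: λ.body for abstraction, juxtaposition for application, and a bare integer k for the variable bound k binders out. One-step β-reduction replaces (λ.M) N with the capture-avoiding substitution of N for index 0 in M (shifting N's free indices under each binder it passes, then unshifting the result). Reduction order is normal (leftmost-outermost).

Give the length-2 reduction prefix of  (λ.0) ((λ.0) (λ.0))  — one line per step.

  start: (λ.0) ((λ.0) (λ.0))
  →1  (λ.0) (λ.0)
  →2  λ.0

Answer: after 2 steps: λ.0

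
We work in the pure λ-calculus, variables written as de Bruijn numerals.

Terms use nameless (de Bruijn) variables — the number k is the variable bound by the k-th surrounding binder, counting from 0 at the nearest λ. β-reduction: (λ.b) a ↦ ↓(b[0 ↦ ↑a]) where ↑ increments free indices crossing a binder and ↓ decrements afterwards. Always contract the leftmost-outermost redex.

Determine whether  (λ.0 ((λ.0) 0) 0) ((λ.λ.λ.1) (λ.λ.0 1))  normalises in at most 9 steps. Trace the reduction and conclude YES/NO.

Answer: YES — reaches normal form λ.λ.1 in 6 ≤ 9 steps

Reduction:
  start: (λ.0 ((λ.0) 0) 0) ((λ.λ.λ.1) (λ.λ.0 1))
  step 1: (λ.λ.λ.1) (λ.λ.0 1) ((λ.0) ((λ.λ.λ.1) (λ.λ.0 1))) ((λ.λ.λ.1) (λ.λ.0 1))
  step 2: (λ.λ.1) ((λ.0) ((λ.λ.λ.1) (λ.λ.0 1))) ((λ.λ.λ.1) (λ.λ.0 1))
  step 3: (λ.(λ.0) ((λ.λ.λ.1) (λ.λ.0 1))) ((λ.λ.λ.1) (λ.λ.0 1))
  step 4: (λ.0) ((λ.λ.λ.1) (λ.λ.0 1))
  step 5: (λ.λ.λ.1) (λ.λ.0 1)
  step 6: λ.λ.1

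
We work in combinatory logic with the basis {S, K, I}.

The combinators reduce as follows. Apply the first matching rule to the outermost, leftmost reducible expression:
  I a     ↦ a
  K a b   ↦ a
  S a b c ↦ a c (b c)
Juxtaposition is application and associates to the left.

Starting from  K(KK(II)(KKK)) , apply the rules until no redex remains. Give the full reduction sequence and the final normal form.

  start: K(KK(II)(KKK))
  [1] K(K(KKK))
  [2] K(KK)

Answer: normal form = K(KK)  (in 2 steps)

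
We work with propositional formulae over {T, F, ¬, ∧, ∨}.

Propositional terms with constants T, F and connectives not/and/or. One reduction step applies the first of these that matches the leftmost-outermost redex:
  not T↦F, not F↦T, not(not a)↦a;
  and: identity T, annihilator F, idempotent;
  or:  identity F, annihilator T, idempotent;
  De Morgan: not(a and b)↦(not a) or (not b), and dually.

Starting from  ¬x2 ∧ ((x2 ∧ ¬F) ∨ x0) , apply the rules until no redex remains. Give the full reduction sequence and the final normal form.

  start: ¬x2 ∧ ((x2 ∧ ¬F) ∨ x0)
  →1  ¬x2 ∧ ((x2 ∧ T) ∨ x0)
  →2  ¬x2 ∧ (x2 ∨ x0)

Answer: normal form = ¬x2 ∧ (x2 ∨ x0)  (in 2 steps)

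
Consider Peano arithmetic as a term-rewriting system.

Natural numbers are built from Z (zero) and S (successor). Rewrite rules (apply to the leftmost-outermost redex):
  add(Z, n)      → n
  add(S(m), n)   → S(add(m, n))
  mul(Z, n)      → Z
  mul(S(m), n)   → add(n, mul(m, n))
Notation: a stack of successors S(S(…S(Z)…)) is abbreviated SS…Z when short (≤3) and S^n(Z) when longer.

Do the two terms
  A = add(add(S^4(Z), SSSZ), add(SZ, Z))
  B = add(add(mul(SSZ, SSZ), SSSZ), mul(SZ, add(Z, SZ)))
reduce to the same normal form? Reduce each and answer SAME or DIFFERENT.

Answer: SAME — A ⇓ S^8(Z), B ⇓ S^8(Z)

Reduction:
Term A:
  start: add(add(S^4(Z), SSSZ), add(SZ, Z))
  [1] add(S(add(SSSZ, SSSZ)), add(SZ, Z))
  [2] S(add(add(SSSZ, SSSZ), add(SZ, Z)))
  [3] S(add(S(add(SSZ, SSSZ)), add(SZ, Z)))
  [4] S(S(add(add(SSZ, SSSZ), add(SZ, Z))))
  [5] S(S(add(S(add(SZ, SSSZ)), add(SZ, Z))))
  [6] S(S(S(add(add(SZ, SSSZ), add(SZ, Z)))))
  [7] S(S(S(add(S(add(Z, SSSZ)), add(SZ, Z)))))
  [8] S(S(S(S(add(add(Z, SSSZ), add(SZ, Z))))))
  [9] S(S(S(S(add(SSSZ, add(SZ, Z))))))
  [10] S(S(S(S(S(add(SSZ, add(SZ, Z)))))))
  [11] S(S(S(S(S(S(add(SZ, add(SZ, Z))))))))
  [12] S(S(S(S(S(S(S(add(Z, add(SZ, Z)))))))))
  [13] S(S(S(S(S(S(S(add(SZ, Z))))))))
  [14] S(S(S(S(S(S(S(S(add(Z, Z)))))))))
  [15] S^8(Z)

Term B:
  start: add(add(mul(SSZ, SSZ), SSSZ), mul(SZ, add(Z, SZ)))
  [1] add(add(add(SSZ, mul(SZ, SSZ)), SSSZ), mul(SZ, add(Z, SZ)))
  [2] add(add(S(add(SZ, mul(SZ, SSZ))), SSSZ), mul(SZ, add(Z, SZ)))
  [3] add(S(add(add(SZ, mul(SZ, SSZ)), SSSZ)), mul(SZ, add(Z, SZ)))
  [4] S(add(add(add(SZ, mul(SZ, SSZ)), SSSZ), mul(SZ, add(Z, SZ))))
  [5] S(add(add(S(add(Z, mul(SZ, SSZ))), SSSZ), mul(SZ, add(Z, SZ))))
  [6] S(add(S(add(add(Z, mul(SZ, SSZ)), SSSZ)), mul(SZ, add(Z, SZ))))
  [7] S(S(add(add(add(Z, mul(SZ, SSZ)), SSSZ), mul(SZ, add(Z, SZ)))))
  [8] S(S(add(add(mul(SZ, SSZ), SSSZ), mul(SZ, add(Z, SZ)))))
  [9] S(S(add(add(add(SSZ, mul(Z, SSZ)), SSSZ), mul(SZ, add(Z, SZ)))))
  [10] S(S(add(add(S(add(SZ, mul(Z, SSZ))), SSSZ), mul(SZ, add(Z, SZ)))))
  [11] S(S(add(S(add(add(SZ, mul(Z, SSZ)), SSSZ)), mul(SZ, add(Z, SZ)))))
  [12] S(S(S(add(add(add(SZ, mul(Z, SSZ)), SSSZ), mul(SZ, add(Z, SZ))))))
  [13] S(S(S(add(add(S(add(Z, mul(Z, SSZ))), SSSZ), mul(SZ, add(Z, SZ))))))
  [14] S(S(S(add(S(add(add(Z, mul(Z, SSZ)), SSSZ)), mul(SZ, add(Z, SZ))))))
  [15] S(S(S(S(add(add(add(Z, mul(Z, SSZ)), SSSZ), mul(SZ, add(Z, SZ)))))))
  [16] S(S(S(S(add(add(mul(Z, SSZ), SSSZ), mul(SZ, add(Z, SZ)))))))
  [17] S(S(S(S(add(add(Z, SSSZ), mul(SZ, add(Z, SZ)))))))
  [18] S(S(S(S(add(SSSZ, mul(SZ, add(Z, SZ)))))))
  [19] S(S(S(S(S(add(SSZ, mul(SZ, add(Z, SZ))))))))
  [20] S(S(S(S(S(S(add(SZ, mul(SZ, add(Z, SZ)))))))))
  [21] S(S(S(S(S(S(S(add(Z, mul(SZ, add(Z, SZ))))))))))
  [22] S(S(S(S(S(S(S(mul(SZ, add(Z, SZ)))))))))
  [23] S(S(S(S(S(S(S(add(add(Z, SZ), mul(Z, add(Z, SZ))))))))))
  [24] S(S(S(S(S(S(S(add(SZ, mul(Z, add(Z, SZ))))))))))
  [25] S(S(S(S(S(S(S(S(add(Z, mul(Z, add(Z, SZ)))))))))))
  [26] S(S(S(S(S(S(S(S(mul(Z, add(Z, SZ))))))))))
  [27] S^8(Z)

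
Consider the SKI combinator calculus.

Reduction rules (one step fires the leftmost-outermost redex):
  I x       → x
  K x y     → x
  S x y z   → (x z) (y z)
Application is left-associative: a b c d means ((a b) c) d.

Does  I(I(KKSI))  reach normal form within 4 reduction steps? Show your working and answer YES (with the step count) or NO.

  start: I(I(KKSI))
  step 1: I(KKSI)
  step 2: KKSI
  step 3: KI

Answer: YES — reaches normal form KI in 3 ≤ 4 steps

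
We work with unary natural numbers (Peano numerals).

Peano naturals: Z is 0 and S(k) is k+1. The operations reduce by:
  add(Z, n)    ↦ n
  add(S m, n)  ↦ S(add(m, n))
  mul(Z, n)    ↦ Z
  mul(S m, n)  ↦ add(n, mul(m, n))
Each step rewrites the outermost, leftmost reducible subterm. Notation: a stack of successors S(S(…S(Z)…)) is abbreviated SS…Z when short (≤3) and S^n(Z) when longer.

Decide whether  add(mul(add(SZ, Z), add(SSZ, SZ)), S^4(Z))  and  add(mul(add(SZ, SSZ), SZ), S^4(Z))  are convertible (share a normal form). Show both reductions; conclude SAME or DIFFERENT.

Answer: SAME — A ⇓ S^7(Z), B ⇓ S^7(Z)

Working:
Term A:
  start: add(mul(add(SZ, Z), add(SSZ, SZ)), S^4(Z))
  [1] add(mul(S(add(Z, Z)), add(SSZ, SZ)), S^4(Z))
  [2] add(add(add(SSZ, SZ), mul(add(Z, Z), add(SSZ, SZ))), S^4(Z))
  [3] add(add(S(add(SZ, SZ)), mul(add(Z, Z), add(SSZ, SZ))), S^4(Z))
  [4] add(S(add(add(SZ, SZ), mul(add(Z, Z), add(SSZ, SZ)))), S^4(Z))
  [5] S(add(add(add(SZ, SZ), mul(add(Z, Z), add(SSZ, SZ))), S^4(Z)))
  [6] S(add(add(S(add(Z, SZ)), mul(add(Z, Z), add(SSZ, SZ))), S^4(Z)))
  [7] S(add(S(add(add(Z, SZ), mul(add(Z, Z), add(SSZ, SZ)))), S^4(Z)))
  [8] S(S(add(add(add(Z, SZ), mul(add(Z, Z), add(SSZ, SZ))), S^4(Z))))
  [9] S(S(add(add(SZ, mul(add(Z, Z), add(SSZ, SZ))), S^4(Z))))
  [10] S(S(add(S(add(Z, mul(add(Z, Z), add(SSZ, SZ)))), S^4(Z))))
  [11] S(S(S(add(add(Z, mul(add(Z, Z), add(SSZ, SZ))), S^4(Z)))))
  [12] S(S(S(add(mul(add(Z, Z), add(SSZ, SZ)), S^4(Z)))))
  [13] S(S(S(add(mul(Z, add(SSZ, SZ)), S^4(Z)))))
  [14] S(S(S(add(Z, S^4(Z)))))
  [15] S^7(Z)

Term B:
  start: add(mul(add(SZ, SSZ), SZ), S^4(Z))
  [1] add(mul(S(add(Z, SSZ)), SZ), S^4(Z))
  [2] add(add(SZ, mul(add(Z, SSZ), SZ)), S^4(Z))
  [3] add(S(add(Z, mul(add(Z, SSZ), SZ))), S^4(Z))
  [4] S(add(add(Z, mul(add(Z, SSZ), SZ)), S^4(Z)))
  [5] S(add(mul(add(Z, SSZ), SZ), S^4(Z)))
  [6] S(add(mul(SSZ, SZ), S^4(Z)))
  [7] S(add(add(SZ, mul(SZ, SZ)), S^4(Z)))
  [8] S(add(S(add(Z, mul(SZ, SZ))), S^4(Z)))
  [9] S(S(add(add(Z, mul(SZ, SZ)), S^4(Z))))
  [10] S(S(add(mul(SZ, SZ), S^4(Z))))
  [11] S(S(add(add(SZ, mul(Z, SZ)), S^4(Z))))
  [12] S(S(add(S(add(Z, mul(Z, SZ))), S^4(Z))))
  [13] S(S(S(add(add(Z, mul(Z, SZ)), S^4(Z)))))
  [14] S(S(S(add(mul(Z, SZ), S^4(Z)))))
  [15] S(S(S(add(Z, S^4(Z)))))
  [16] S^7(Z)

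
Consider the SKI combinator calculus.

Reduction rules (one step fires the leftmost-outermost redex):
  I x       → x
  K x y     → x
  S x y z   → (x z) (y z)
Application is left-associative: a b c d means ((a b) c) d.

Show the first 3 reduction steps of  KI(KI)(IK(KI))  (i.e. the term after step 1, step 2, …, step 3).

  start: KI(KI)(IK(KI))
  →1  I(IK(KI))
  →2  IK(KI)
  →3  K(KI)

Answer: after 3 steps: K(KI)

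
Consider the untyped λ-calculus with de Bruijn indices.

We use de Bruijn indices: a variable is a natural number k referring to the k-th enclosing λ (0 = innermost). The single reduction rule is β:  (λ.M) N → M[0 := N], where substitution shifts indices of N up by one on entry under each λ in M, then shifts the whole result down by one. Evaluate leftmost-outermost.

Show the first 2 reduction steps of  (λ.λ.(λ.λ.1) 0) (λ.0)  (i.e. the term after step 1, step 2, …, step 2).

Answer: after 2 steps: λ.λ.1

Reduction:
  start: (λ.λ.(λ.λ.1) 0) (λ.0)
  [1] λ.(λ.λ.1) 0
  [2] λ.λ.1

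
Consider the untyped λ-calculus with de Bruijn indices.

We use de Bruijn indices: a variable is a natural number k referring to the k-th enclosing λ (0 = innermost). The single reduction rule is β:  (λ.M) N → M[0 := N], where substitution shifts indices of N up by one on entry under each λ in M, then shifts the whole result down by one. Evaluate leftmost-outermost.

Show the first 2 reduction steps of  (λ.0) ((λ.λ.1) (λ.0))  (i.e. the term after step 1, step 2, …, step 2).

  start: (λ.0) ((λ.λ.1) (λ.0))
  →1  (λ.λ.1) (λ.0)
  →2  λ.λ.0

Answer: after 2 steps: λ.λ.0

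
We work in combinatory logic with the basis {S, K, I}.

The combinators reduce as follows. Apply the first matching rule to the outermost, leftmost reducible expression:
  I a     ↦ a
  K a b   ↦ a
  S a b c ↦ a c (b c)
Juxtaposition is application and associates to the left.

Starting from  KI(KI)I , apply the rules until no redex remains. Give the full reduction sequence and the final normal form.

  start: KI(KI)I
  [1] II
  [2] I

Answer: normal form = I  (in 2 steps)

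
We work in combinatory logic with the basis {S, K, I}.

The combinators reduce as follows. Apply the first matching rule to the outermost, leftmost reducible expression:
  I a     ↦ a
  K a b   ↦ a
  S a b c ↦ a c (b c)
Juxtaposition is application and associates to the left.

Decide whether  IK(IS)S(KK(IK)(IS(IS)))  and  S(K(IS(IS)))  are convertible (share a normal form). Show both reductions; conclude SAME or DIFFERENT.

Answer: SAME — A ⇓ S(K(SS)), B ⇓ S(K(SS))

Derivation:
Term A:
  start: IK(IS)S(KK(IK)(IS(IS)))
  [1] K(IS)S(KK(IK)(IS(IS)))
  [2] IS(KK(IK)(IS(IS)))
  [3] S(KK(IK)(IS(IS)))
  [4] S(K(IS(IS)))
  [5] S(K(S(IS)))
  [6] S(K(SS))

Term B:
  start: S(K(IS(IS)))
  [1] S(K(S(IS)))
  [2] S(K(SS))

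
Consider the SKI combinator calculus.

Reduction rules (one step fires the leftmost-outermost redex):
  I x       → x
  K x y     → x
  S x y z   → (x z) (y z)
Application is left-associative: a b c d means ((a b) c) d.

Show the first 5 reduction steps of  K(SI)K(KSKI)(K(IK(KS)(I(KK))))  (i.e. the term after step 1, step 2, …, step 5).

  start: K(SI)K(KSKI)(K(IK(KS)(I(KK))))
  step 1: SI(KSKI)(K(IK(KS)(I(KK))))
  step 2: I(K(IK(KS)(I(KK))))(KSKI(K(IK(KS)(I(KK)))))
  step 3: K(IK(KS)(I(KK)))(KSKI(K(IK(KS)(I(KK)))))
  step 4: IK(KS)(I(KK))
  step 5: K(KS)(I(KK))

Answer: after 5 steps: K(KS)(I(KK))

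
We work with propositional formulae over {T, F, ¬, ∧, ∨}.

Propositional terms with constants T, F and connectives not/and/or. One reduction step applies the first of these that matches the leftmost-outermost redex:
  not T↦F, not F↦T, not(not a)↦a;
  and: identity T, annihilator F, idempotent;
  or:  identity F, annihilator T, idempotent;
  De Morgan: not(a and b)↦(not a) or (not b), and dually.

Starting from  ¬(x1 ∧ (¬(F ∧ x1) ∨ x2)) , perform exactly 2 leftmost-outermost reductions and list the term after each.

  start: ¬(x1 ∧ (¬(F ∧ x1) ∨ x2))
  step 1: ¬x1 ∨ ¬(¬(F ∧ x1) ∨ x2)
  step 2: ¬x1 ∨ (¬¬(F ∧ x1) ∧ ¬x2)

Answer: after 2 steps: ¬x1 ∨ (¬¬(F ∧ x1) ∧ ¬x2)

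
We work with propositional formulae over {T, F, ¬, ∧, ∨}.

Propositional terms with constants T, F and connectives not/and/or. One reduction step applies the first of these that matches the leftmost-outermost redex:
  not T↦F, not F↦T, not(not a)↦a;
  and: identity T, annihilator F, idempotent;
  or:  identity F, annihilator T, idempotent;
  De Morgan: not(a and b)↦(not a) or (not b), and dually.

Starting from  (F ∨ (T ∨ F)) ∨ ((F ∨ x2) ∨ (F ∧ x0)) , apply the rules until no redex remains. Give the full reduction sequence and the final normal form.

  start: (F ∨ (T ∨ F)) ∨ ((F ∨ x2) ∨ (F ∧ x0))
  step 1: (T ∨ F) ∨ ((F ∨ x2) ∨ (F ∧ x0))
  step 2: T ∨ ((F ∨ x2) ∨ (F ∧ x0))
  step 3: T

Answer: normal form = T  (in 3 steps)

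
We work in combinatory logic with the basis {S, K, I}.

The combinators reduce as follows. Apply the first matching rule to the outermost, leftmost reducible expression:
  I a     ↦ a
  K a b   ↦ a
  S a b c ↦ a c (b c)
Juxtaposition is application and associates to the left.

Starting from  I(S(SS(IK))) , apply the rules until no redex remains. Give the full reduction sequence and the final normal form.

  start: I(S(SS(IK)))
  step 1: S(SS(IK))
  step 2: S(SSK)

Answer: normal form = S(SSK)  (in 2 steps)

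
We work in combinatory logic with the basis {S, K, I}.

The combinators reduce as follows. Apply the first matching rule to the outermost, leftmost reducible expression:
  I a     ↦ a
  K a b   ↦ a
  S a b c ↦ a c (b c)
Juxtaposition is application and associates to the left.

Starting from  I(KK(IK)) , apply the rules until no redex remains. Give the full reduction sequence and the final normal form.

Answer: normal form = K  (in 2 steps)

Reduction:
  start: I(KK(IK))
  step 1: KK(IK)
  step 2: K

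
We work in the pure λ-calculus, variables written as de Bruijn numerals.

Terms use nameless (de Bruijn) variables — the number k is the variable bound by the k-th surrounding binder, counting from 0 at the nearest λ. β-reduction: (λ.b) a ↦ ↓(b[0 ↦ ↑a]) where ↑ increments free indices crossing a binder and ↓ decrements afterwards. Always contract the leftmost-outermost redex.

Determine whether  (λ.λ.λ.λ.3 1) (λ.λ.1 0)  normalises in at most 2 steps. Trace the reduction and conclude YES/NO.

Answer: YES — reaches normal form λ.λ.λ.λ.2 0 in 2 ≤ 2 steps

Working:
  start: (λ.λ.λ.λ.3 1) (λ.λ.1 0)
  step 1: λ.λ.λ.(λ.λ.1 0) 1
  step 2: λ.λ.λ.λ.2 0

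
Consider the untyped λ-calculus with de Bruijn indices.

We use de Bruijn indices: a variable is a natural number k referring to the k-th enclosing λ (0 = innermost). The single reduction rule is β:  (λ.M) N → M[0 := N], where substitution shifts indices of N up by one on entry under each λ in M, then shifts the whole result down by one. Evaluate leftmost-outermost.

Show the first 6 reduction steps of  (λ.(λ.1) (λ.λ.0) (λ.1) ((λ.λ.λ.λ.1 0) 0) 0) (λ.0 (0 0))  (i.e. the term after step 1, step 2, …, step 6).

Answer: after 6 steps: (λ.λ.λ.1 0) ((λ.λ.λ.λ.1 0) (λ.0 (0 0)) ((λ.λ.λ.λ.1 0) (λ.0 (0 0)))) (λ.0 (0 0))

Derivation:
  start: (λ.(λ.1) (λ.λ.0) (λ.1) ((λ.λ.λ.λ.1 0) 0) 0) (λ.0 (0 0))
  step 1: (λ.λ.0 (0 0)) (λ.λ.0) (λ.λ.0 (0 0)) ((λ.λ.λ.λ.1 0) (λ.0 (0 0))) (λ.0 (0 0))
  step 2: (λ.0 (0 0)) (λ.λ.0 (0 0)) ((λ.λ.λ.λ.1 0) (λ.0 (0 0))) (λ.0 (0 0))
  step 3: (λ.λ.0 (0 0)) ((λ.λ.0 (0 0)) (λ.λ.0 (0 0))) ((λ.λ.λ.λ.1 0) (λ.0 (0 0))) (λ.0 (0 0))
  step 4: (λ.0 (0 0)) ((λ.λ.λ.λ.1 0) (λ.0 (0 0))) (λ.0 (0 0))
  step 5: (λ.λ.λ.λ.1 0) (λ.0 (0 0)) ((λ.λ.λ.λ.1 0) (λ.0 (0 0)) ((λ.λ.λ.λ.1 0) (λ.0 (0 0)))) (λ.0 (0 0))
  step 6: (λ.λ.λ.1 0) ((λ.λ.λ.λ.1 0) (λ.0 (0 0)) ((λ.λ.λ.λ.1 0) (λ.0 (0 0)))) (λ.0 (0 0))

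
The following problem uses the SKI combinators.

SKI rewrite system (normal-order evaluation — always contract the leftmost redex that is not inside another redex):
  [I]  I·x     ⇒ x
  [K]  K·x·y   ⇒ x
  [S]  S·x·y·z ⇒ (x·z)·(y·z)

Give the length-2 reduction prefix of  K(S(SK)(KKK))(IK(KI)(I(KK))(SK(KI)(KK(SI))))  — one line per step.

Answer: after 2 steps: S(SK)K

Derivation:
  start: K(S(SK)(KKK))(IK(KI)(I(KK))(SK(KI)(KK(SI))))
  [1] S(SK)(KKK)
  [2] S(SK)K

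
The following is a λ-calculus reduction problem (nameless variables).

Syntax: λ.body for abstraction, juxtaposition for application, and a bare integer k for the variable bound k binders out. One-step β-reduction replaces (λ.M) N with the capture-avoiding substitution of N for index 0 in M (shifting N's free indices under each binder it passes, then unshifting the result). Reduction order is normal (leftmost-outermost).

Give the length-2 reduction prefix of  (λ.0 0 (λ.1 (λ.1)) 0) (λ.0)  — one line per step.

  start: (λ.0 0 (λ.1 (λ.1)) 0) (λ.0)
  [1] (λ.0) (λ.0) (λ.(λ.0) (λ.1)) (λ.0)
  [2] (λ.0) (λ.(λ.0) (λ.1)) (λ.0)

Answer: after 2 steps: (λ.0) (λ.(λ.0) (λ.1)) (λ.0)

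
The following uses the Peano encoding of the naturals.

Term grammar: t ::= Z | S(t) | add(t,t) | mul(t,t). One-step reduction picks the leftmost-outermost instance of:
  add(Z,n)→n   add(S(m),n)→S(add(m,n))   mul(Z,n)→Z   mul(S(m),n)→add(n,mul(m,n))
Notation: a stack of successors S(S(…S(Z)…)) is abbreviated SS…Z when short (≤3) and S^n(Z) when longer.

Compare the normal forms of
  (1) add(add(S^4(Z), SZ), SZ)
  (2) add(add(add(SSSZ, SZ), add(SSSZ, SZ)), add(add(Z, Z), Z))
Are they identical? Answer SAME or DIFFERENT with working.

Term A:
  start: add(add(S^4(Z), SZ), SZ)
  →1  add(S(add(SSSZ, SZ)), SZ)
  →2  S(add(add(SSSZ, SZ), SZ))
  →3  S(add(S(add(SSZ, SZ)), SZ))
  →4  S(S(add(add(SSZ, SZ), SZ)))
  →5  S(S(add(S(add(SZ, SZ)), SZ)))
  →6  S(S(S(add(add(SZ, SZ), SZ))))
  →7  S(S(S(add(S(add(Z, SZ)), SZ))))
  →8  S(S(S(S(add(add(Z, SZ), SZ)))))
  →9  S(S(S(S(add(SZ, SZ)))))
  →10  S(S(S(S(S(add(Z, SZ))))))
  →11  S^6(Z)

Term B:
  start: add(add(add(SSSZ, SZ), add(SSSZ, SZ)), add(add(Z, Z), Z))
  →1  add(add(S(add(SSZ, SZ)), add(SSSZ, SZ)), add(add(Z, Z), Z))
  →2  add(S(add(add(SSZ, SZ), add(SSSZ, SZ))), add(add(Z, Z), Z))
  →3  S(add(add(add(SSZ, SZ), add(SSSZ, SZ)), add(add(Z, Z), Z)))
  →4  S(add(add(S(add(SZ, SZ)), add(SSSZ, SZ)), add(add(Z, Z), Z)))
  →5  S(add(S(add(add(SZ, SZ), add(SSSZ, SZ))), add(add(Z, Z), Z)))
  →6  S(S(add(add(add(SZ, SZ), add(SSSZ, SZ)), add(add(Z, Z), Z))))
  →7  S(S(add(add(S(add(Z, SZ)), add(SSSZ, SZ)), add(add(Z, Z), Z))))
  →8  S(S(add(S(add(add(Z, SZ), add(SSSZ, SZ))), add(add(Z, Z), Z))))
  →9  S(S(S(add(add(add(Z, SZ), add(SSSZ, SZ)), add(add(Z, Z), Z)))))
  →10  S(S(S(add(add(SZ, add(SSSZ, SZ)), add(add(Z, Z), Z)))))
  →11  S(S(S(add(S(add(Z, add(SSSZ, SZ))), add(add(Z, Z), Z)))))
  →12  S(S(S(S(add(add(Z, add(SSSZ, SZ)), add(add(Z, Z), Z))))))
  →13  S(S(S(S(add(add(SSSZ, SZ), add(add(Z, Z), Z))))))
  →14  S(S(S(S(add(S(add(SSZ, SZ)), add(add(Z, Z), Z))))))
  →15  S(S(S(S(S(add(add(SSZ, SZ), add(add(Z, Z), Z)))))))
  →16  S(S(S(S(S(add(S(add(SZ, SZ)), add(add(Z, Z), Z)))))))
  →17  S(S(S(S(S(S(add(add(SZ, SZ), add(add(Z, Z), Z))))))))
  →18  S(S(S(S(S(S(add(S(add(Z, SZ)), add(add(Z, Z), Z))))))))
  →19  S(S(S(S(S(S(S(add(add(Z, SZ), add(add(Z, Z), Z)))))))))
  →20  S(S(S(S(S(S(S(add(SZ, add(add(Z, Z), Z)))))))))
  →21  S(S(S(S(S(S(S(S(add(Z, add(add(Z, Z), Z))))))))))
  →22  S(S(S(S(S(S(S(S(add(add(Z, Z), Z)))))))))
  →23  S(S(S(S(S(S(S(S(add(Z, Z)))))))))
  →24  S^8(Z)

Answer: DIFFERENT — A ⇓ S^6(Z), B ⇓ S^8(Z)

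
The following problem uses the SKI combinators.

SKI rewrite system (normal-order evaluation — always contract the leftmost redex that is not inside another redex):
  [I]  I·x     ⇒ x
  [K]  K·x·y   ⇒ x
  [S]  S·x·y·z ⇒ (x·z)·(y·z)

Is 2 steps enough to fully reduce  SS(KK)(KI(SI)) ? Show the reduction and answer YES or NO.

  start: SS(KK)(KI(SI))
  step 1: S(KI(SI))(KK(KI(SI)))
  step 2: SI(KK(KI(SI)))

Answer: NO — after 2 steps the term is SI(KK(KI(SI))), not yet normal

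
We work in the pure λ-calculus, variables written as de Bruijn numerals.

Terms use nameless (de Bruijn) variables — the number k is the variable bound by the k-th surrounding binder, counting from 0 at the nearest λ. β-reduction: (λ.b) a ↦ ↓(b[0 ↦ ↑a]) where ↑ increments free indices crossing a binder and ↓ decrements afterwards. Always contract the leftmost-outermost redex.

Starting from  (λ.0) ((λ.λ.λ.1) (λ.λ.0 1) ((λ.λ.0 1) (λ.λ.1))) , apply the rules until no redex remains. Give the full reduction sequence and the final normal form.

  start: (λ.0) ((λ.λ.λ.1) (λ.λ.0 1) ((λ.λ.0 1) (λ.λ.1)))
  →1  (λ.λ.λ.1) (λ.λ.0 1) ((λ.λ.0 1) (λ.λ.1))
  →2  (λ.λ.1) ((λ.λ.0 1) (λ.λ.1))
  →3  λ.(λ.λ.0 1) (λ.λ.1)
  →4  λ.λ.0 (λ.λ.1)

Answer: normal form = λ.λ.0 (λ.λ.1)  (in 4 steps)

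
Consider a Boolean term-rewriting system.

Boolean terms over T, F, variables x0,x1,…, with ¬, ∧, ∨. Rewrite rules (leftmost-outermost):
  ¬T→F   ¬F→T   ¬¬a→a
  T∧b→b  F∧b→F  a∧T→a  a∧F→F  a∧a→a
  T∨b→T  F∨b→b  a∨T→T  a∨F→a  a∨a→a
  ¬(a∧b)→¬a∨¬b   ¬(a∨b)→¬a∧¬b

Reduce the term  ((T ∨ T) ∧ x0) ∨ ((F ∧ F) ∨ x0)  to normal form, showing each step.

Answer: normal form = x0  (in 5 steps)

Derivation:
  start: ((T ∨ T) ∧ x0) ∨ ((F ∧ F) ∨ x0)
  →1  (T ∧ x0) ∨ ((F ∧ F) ∨ x0)
  →2  x0 ∨ ((F ∧ F) ∨ x0)
  →3  x0 ∨ (F ∨ x0)
  →4  x0 ∨ x0
  →5  x0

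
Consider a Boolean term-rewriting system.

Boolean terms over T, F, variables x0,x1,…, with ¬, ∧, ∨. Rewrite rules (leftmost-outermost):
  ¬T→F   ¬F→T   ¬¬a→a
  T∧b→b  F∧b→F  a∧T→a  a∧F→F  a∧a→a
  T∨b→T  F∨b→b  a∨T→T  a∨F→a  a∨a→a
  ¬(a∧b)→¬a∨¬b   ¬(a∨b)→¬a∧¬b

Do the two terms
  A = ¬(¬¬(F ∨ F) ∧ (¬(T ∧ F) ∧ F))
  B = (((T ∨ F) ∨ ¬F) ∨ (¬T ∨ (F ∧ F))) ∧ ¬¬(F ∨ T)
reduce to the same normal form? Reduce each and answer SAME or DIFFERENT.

Term A:
  start: ¬(¬¬(F ∨ F) ∧ (¬(T ∧ F) ∧ F))
  [1] ¬¬¬(F ∨ F) ∨ ¬(¬(T ∧ F) ∧ F)
  [2] ¬(F ∨ F) ∨ ¬(¬(T ∧ F) ∧ F)
  [3] (¬F ∧ ¬F) ∨ ¬(¬(T ∧ F) ∧ F)
  [4] ¬F ∨ ¬(¬(T ∧ F) ∧ F)
  [5] T ∨ ¬(¬(T ∧ F) ∧ F)
  [6] T

Term B:
  start: (((T ∨ F) ∨ ¬F) ∨ (¬T ∨ (F ∧ F))) ∧ ¬¬(F ∨ T)
  [1] ((T ∨ ¬F) ∨ (¬T ∨ (F ∧ F))) ∧ ¬¬(F ∨ T)
  [2] (T ∨ (¬T ∨ (F ∧ F))) ∧ ¬¬(F ∨ T)
  [3] T ∧ ¬¬(F ∨ T)
  [4] ¬¬(F ∨ T)
  [5] F ∨ T
  [6] T

Answer: SAME — A ⇓ T, B ⇓ T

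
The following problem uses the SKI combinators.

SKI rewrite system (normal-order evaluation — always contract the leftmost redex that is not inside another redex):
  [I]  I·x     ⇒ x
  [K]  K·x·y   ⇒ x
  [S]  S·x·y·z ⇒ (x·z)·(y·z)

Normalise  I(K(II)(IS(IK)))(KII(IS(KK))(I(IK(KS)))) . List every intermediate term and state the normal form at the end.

Answer: normal form = S(KK)(K(KS))  (in 9 steps)

Reduction:
  start: I(K(II)(IS(IK)))(KII(IS(KK))(I(IK(KS))))
  →1  K(II)(IS(IK))(KII(IS(KK))(I(IK(KS))))
  →2  II(KII(IS(KK))(I(IK(KS))))
  →3  I(KII(IS(KK))(I(IK(KS))))
  →4  KII(IS(KK))(I(IK(KS)))
  →5  I(IS(KK))(I(IK(KS)))
  →6  IS(KK)(I(IK(KS)))
  →7  S(KK)(I(IK(KS)))
  →8  S(KK)(IK(KS))
  →9  S(KK)(K(KS))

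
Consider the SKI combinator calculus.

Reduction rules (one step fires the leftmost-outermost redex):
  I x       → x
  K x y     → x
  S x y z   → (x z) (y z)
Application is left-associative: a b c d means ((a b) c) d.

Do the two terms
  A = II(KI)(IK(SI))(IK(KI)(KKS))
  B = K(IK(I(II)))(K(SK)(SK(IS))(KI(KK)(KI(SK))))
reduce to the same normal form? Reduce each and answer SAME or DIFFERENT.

Answer: SAME — A ⇓ KI, B ⇓ KI

Working:
Term A:
  start: II(KI)(IK(SI))(IK(KI)(KKS))
  →1  I(KI)(IK(SI))(IK(KI)(KKS))
  →2  KI(IK(SI))(IK(KI)(KKS))
  →3  I(IK(KI)(KKS))
  →4  IK(KI)(KKS)
  →5  K(KI)(KKS)
  →6  KI

Term B:
  start: K(IK(I(II)))(K(SK)(SK(IS))(KI(KK)(KI(SK))))
  →1  IK(I(II))
  →2  K(I(II))
  →3  K(II)
  →4  KI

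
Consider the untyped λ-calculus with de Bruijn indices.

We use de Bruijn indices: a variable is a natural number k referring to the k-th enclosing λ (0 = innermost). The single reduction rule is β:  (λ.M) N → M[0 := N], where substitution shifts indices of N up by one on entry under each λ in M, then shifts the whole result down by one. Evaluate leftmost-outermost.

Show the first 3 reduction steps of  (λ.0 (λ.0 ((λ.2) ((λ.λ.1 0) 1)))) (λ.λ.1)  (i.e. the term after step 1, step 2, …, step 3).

  start: (λ.0 (λ.0 ((λ.2) ((λ.λ.1 0) 1)))) (λ.λ.1)
  step 1: (λ.λ.1) (λ.0 ((λ.λ.λ.1) ((λ.λ.1 0) (λ.λ.1))))
  step 2: λ.λ.0 ((λ.λ.λ.1) ((λ.λ.1 0) (λ.λ.1)))
  step 3: λ.λ.0 (λ.λ.1)

Answer: after 3 steps: λ.λ.0 (λ.λ.1)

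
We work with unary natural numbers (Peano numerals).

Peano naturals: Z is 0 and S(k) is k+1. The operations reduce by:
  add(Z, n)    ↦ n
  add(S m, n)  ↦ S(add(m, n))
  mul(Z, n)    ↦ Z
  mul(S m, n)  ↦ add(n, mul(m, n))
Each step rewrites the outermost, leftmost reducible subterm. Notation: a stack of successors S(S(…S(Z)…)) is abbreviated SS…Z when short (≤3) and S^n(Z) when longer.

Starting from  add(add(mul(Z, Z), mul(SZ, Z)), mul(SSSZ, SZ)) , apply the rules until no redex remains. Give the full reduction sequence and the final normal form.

Answer: normal form = SSSZ  (in 16 steps)

Reduction:
  start: add(add(mul(Z, Z), mul(SZ, Z)), mul(SSSZ, SZ))
  →1  add(add(Z, mul(SZ, Z)), mul(SSSZ, SZ))
  →2  add(mul(SZ, Z), mul(SSSZ, SZ))
  →3  add(add(Z, mul(Z, Z)), mul(SSSZ, SZ))
  →4  add(mul(Z, Z), mul(SSSZ, SZ))
  →5  add(Z, mul(SSSZ, SZ))
  →6  mul(SSSZ, SZ)
  →7  add(SZ, mul(SSZ, SZ))
  →8  S(add(Z, mul(SSZ, SZ)))
  →9  S(mul(SSZ, SZ))
  →10  S(add(SZ, mul(SZ, SZ)))
  →11  S(S(add(Z, mul(SZ, SZ))))
  →12  S(S(mul(SZ, SZ)))
  →13  S(S(add(SZ, mul(Z, SZ))))
  →14  S(S(S(add(Z, mul(Z, SZ)))))
  →15  S(S(S(mul(Z, SZ))))
  →16  SSSZ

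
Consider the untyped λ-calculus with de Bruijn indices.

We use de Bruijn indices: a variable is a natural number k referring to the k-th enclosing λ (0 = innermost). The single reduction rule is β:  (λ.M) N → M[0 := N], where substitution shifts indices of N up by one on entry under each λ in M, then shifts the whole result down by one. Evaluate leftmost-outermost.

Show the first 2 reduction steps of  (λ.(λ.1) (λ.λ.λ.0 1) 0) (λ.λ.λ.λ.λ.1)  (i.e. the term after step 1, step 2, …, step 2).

Answer: after 2 steps: (λ.λ.λ.λ.λ.1) (λ.λ.λ.λ.λ.1)

Reduction:
  start: (λ.(λ.1) (λ.λ.λ.0 1) 0) (λ.λ.λ.λ.λ.1)
  step 1: (λ.λ.λ.λ.λ.λ.1) (λ.λ.λ.0 1) (λ.λ.λ.λ.λ.1)
  step 2: (λ.λ.λ.λ.λ.1) (λ.λ.λ.λ.λ.1)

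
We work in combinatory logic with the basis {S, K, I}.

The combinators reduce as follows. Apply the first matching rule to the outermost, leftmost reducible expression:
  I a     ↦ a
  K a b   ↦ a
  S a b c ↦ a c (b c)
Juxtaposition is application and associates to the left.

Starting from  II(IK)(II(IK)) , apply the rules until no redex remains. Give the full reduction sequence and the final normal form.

Answer: normal form = KK  (in 6 steps)

Derivation:
  start: II(IK)(II(IK))
  [1] I(IK)(II(IK))
  [2] IK(II(IK))
  [3] K(II(IK))
  [4] K(I(IK))
  [5] K(IK)
  [6] KK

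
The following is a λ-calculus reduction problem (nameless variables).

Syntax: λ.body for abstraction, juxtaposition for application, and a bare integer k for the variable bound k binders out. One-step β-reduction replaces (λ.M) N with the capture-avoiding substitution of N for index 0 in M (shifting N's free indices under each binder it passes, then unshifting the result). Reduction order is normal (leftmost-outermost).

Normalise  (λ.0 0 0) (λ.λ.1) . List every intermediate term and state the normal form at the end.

Answer: normal form = λ.λ.1  (in 3 steps)

Working:
  start: (λ.0 0 0) (λ.λ.1)
  step 1: (λ.λ.1) (λ.λ.1) (λ.λ.1)
  step 2: (λ.λ.λ.1) (λ.λ.1)
  step 3: λ.λ.1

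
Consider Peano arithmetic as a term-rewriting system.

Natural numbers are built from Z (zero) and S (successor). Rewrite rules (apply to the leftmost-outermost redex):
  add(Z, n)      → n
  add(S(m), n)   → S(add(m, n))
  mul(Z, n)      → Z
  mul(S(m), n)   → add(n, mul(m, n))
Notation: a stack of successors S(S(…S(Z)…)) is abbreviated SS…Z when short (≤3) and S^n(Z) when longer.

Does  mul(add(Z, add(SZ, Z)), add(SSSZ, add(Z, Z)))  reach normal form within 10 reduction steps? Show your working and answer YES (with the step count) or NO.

  start: mul(add(Z, add(SZ, Z)), add(SSSZ, add(Z, Z)))
  step 1: mul(add(SZ, Z), add(SSSZ, add(Z, Z)))
  step 2: mul(S(add(Z, Z)), add(SSSZ, add(Z, Z)))
  step 3: add(add(SSSZ, add(Z, Z)), mul(add(Z, Z), add(SSSZ, add(Z, Z))))
  step 4: add(S(add(SSZ, add(Z, Z))), mul(add(Z, Z), add(SSSZ, add(Z, Z))))
  step 5: S(add(add(SSZ, add(Z, Z)), mul(add(Z, Z), add(SSSZ, add(Z, Z)))))
  step 6: S(add(S(add(SZ, add(Z, Z))), mul(add(Z, Z), add(SSSZ, add(Z, Z)))))
  step 7: S(S(add(add(SZ, add(Z, Z)), mul(add(Z, Z), add(SSSZ, add(Z, Z))))))
  step 8: S(S(add(S(add(Z, add(Z, Z))), mul(add(Z, Z), add(SSSZ, add(Z, Z))))))
  step 9: S(S(S(add(add(Z, add(Z, Z)), mul(add(Z, Z), add(SSSZ, add(Z, Z)))))))
  step 10: S(S(S(add(add(Z, Z), mul(add(Z, Z), add(SSSZ, add(Z, Z)))))))

Answer: NO — after 10 steps the term is S(S(S(add(add(Z, Z), mul(add(Z, Z), add(SSSZ, add(Z, Z))))))), not yet normal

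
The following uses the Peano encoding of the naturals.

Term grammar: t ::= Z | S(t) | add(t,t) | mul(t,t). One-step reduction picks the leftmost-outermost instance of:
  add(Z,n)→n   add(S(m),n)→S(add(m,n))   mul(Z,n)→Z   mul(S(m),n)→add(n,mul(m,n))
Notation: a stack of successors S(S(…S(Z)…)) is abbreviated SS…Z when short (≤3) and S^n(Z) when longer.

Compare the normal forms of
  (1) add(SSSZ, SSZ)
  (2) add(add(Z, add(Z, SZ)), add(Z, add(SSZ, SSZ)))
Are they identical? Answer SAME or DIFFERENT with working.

Term A:
  start: add(SSSZ, SSZ)
  →1  S(add(SSZ, SSZ))
  →2  S(S(add(SZ, SSZ)))
  →3  S(S(S(add(Z, SSZ))))
  →4  S^5(Z)

Term B:
  start: add(add(Z, add(Z, SZ)), add(Z, add(SSZ, SSZ)))
  →1  add(add(Z, SZ), add(Z, add(SSZ, SSZ)))
  →2  add(SZ, add(Z, add(SSZ, SSZ)))
  →3  S(add(Z, add(Z, add(SSZ, SSZ))))
  →4  S(add(Z, add(SSZ, SSZ)))
  →5  S(add(SSZ, SSZ))
  →6  S(S(add(SZ, SSZ)))
  →7  S(S(S(add(Z, SSZ))))
  →8  S^5(Z)

Answer: SAME — A ⇓ S^5(Z), B ⇓ S^5(Z)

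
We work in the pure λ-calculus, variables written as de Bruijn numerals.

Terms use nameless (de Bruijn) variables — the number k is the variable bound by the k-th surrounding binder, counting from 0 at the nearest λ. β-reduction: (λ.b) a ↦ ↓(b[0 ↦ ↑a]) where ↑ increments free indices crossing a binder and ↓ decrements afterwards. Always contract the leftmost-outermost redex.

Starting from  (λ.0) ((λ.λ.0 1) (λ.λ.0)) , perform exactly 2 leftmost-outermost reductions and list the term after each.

  start: (λ.0) ((λ.λ.0 1) (λ.λ.0))
  [1] (λ.λ.0 1) (λ.λ.0)
  [2] λ.0 (λ.λ.0)

Answer: after 2 steps: λ.0 (λ.λ.0)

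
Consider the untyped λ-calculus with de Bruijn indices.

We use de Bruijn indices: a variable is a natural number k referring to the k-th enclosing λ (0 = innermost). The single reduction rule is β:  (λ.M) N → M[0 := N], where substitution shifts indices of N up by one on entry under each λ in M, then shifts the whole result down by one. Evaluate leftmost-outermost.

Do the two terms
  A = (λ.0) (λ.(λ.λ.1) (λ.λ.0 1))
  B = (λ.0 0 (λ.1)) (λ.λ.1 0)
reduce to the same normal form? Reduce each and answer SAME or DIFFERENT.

Answer: DIFFERENT — A ⇓ λ.λ.λ.λ.0 1, B ⇓ λ.λ.λ.1 0

Derivation:
Term A:
  start: (λ.0) (λ.(λ.λ.1) (λ.λ.0 1))
  →1  λ.(λ.λ.1) (λ.λ.0 1)
  →2  λ.λ.λ.λ.0 1

Term B:
  start: (λ.0 0 (λ.1)) (λ.λ.1 0)
  →1  (λ.λ.1 0) (λ.λ.1 0) (λ.λ.λ.1 0)
  →2  (λ.(λ.λ.1 0) 0) (λ.λ.λ.1 0)
  →3  (λ.λ.1 0) (λ.λ.λ.1 0)
  →4  λ.(λ.λ.λ.1 0) 0
  →5  λ.λ.λ.1 0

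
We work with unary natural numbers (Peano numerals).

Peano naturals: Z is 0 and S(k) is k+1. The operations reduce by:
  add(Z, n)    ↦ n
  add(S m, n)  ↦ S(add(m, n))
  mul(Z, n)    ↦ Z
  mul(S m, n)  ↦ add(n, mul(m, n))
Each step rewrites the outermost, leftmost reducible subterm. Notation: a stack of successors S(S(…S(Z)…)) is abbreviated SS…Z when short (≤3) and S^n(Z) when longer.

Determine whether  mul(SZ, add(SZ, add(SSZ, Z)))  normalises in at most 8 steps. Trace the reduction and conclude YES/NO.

  start: mul(SZ, add(SZ, add(SSZ, Z)))
  step 1: add(add(SZ, add(SSZ, Z)), mul(Z, add(SZ, add(SSZ, Z))))
  step 2: add(S(add(Z, add(SSZ, Z))), mul(Z, add(SZ, add(SSZ, Z))))
  step 3: S(add(add(Z, add(SSZ, Z)), mul(Z, add(SZ, add(SSZ, Z)))))
  step 4: S(add(add(SSZ, Z), mul(Z, add(SZ, add(SSZ, Z)))))
  step 5: S(add(S(add(SZ, Z)), mul(Z, add(SZ, add(SSZ, Z)))))
  step 6: S(S(add(add(SZ, Z), mul(Z, add(SZ, add(SSZ, Z))))))
  step 7: S(S(add(S(add(Z, Z)), mul(Z, add(SZ, add(SSZ, Z))))))
  step 8: S(S(S(add(add(Z, Z), mul(Z, add(SZ, add(SSZ, Z)))))))

Answer: NO — after 8 steps the term is S(S(S(add(add(Z, Z), mul(Z, add(SZ, add(SSZ, Z))))))), not yet normal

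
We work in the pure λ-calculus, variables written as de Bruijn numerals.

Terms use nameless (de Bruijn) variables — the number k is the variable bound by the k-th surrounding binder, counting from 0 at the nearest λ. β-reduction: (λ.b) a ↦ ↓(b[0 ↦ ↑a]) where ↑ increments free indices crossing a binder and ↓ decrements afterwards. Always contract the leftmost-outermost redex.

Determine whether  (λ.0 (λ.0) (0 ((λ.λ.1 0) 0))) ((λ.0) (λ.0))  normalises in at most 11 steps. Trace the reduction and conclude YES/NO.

  start: (λ.0 (λ.0) (0 ((λ.λ.1 0) 0))) ((λ.0) (λ.0))
  step 1: (λ.0) (λ.0) (λ.0) ((λ.0) (λ.0) ((λ.λ.1 0) ((λ.0) (λ.0))))
  step 2: (λ.0) (λ.0) ((λ.0) (λ.0) ((λ.λ.1 0) ((λ.0) (λ.0))))
  step 3: (λ.0) ((λ.0) (λ.0) ((λ.λ.1 0) ((λ.0) (λ.0))))
  step 4: (λ.0) (λ.0) ((λ.λ.1 0) ((λ.0) (λ.0)))
  step 5: (λ.0) ((λ.λ.1 0) ((λ.0) (λ.0)))
  step 6: (λ.λ.1 0) ((λ.0) (λ.0))
  step 7: λ.(λ.0) (λ.0) 0
  step 8: λ.(λ.0) 0
  step 9: λ.0

Answer: YES — reaches normal form λ.0 in 9 ≤ 11 steps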